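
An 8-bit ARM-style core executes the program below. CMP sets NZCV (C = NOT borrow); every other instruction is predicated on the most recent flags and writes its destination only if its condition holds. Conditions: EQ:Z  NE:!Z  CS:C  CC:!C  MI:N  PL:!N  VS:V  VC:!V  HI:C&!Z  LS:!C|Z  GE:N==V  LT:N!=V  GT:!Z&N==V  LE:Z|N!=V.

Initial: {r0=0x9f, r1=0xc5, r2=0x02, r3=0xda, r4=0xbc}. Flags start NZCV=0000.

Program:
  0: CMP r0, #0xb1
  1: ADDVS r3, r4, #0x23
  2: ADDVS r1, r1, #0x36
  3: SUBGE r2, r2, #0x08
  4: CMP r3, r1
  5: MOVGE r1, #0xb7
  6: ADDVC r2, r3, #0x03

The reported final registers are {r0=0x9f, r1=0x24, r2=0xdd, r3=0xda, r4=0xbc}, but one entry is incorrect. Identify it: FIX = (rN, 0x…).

FIX = (r1, 0xb7)

0: ✓ CMP  NZCV=1000
1: · ADDVS
2: · ADDVS
3: · SUBGE
4: ✓ CMP  NZCV=0010
5: ✓ MOVGE  r1←0xb7
6: ✓ ADDVC  r2←0xdd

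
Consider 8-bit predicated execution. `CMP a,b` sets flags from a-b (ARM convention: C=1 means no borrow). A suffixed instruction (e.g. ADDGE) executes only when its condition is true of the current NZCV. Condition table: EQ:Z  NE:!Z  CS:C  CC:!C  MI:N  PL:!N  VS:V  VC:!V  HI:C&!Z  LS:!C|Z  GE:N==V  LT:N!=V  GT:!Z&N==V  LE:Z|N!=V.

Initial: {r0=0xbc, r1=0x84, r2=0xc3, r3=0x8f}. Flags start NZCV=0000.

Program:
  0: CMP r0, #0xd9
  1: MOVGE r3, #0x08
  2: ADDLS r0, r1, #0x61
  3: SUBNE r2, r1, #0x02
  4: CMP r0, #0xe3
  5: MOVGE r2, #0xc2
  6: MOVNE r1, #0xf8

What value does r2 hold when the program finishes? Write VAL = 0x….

0: ✓ CMP  NZCV=1000
1: · MOVGE
2: ✓ ADDLS  r0←0xe5
3: ✓ SUBNE  r2←0x82
4: ✓ CMP  NZCV=0010
5: ✓ MOVGE  r2←0xc2
6: ✓ MOVNE  r1←0xf8

VAL = 0xc2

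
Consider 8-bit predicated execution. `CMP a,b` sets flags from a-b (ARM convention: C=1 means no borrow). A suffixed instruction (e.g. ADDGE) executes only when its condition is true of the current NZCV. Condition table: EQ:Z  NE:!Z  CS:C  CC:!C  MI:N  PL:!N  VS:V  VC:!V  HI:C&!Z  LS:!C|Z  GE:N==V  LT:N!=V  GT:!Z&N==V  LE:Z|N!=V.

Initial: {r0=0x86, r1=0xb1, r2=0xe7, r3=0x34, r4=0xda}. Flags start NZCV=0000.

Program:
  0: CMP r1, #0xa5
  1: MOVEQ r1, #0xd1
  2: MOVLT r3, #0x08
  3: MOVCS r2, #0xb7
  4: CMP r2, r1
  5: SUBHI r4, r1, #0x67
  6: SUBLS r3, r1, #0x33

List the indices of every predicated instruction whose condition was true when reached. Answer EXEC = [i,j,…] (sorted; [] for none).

[0] flags=0010 → (cmp)
[1] flags=0010 EQ?F → skip
[2] flags=0010 LT?F → skip
[3] flags=0010 CS?T → r2=0xb7
[4] flags=0010 → (cmp)
[5] flags=0010 HI?T → r4=0x4a
[6] flags=0010 LS?F → skip

EXEC = [3,5]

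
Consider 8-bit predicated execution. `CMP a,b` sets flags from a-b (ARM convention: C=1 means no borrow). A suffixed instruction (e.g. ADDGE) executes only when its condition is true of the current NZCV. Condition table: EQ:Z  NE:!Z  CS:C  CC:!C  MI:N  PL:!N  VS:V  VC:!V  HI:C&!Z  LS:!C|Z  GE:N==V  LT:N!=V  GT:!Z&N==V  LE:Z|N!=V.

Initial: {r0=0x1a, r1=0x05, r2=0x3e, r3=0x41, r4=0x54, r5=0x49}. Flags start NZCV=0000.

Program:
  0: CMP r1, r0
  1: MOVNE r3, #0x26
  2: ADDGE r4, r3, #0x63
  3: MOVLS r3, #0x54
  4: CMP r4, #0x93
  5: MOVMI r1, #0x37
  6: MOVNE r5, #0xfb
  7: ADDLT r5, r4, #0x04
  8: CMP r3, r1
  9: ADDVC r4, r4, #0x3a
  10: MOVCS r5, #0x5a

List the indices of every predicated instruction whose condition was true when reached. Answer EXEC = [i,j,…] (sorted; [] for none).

[0] flags=1000 → (cmp)
[1] flags=1000 NE?T → r3=0x26
[2] flags=1000 GE?F → skip
[3] flags=1000 LS?T → r3=0x54
[4] flags=1001 → (cmp)
[5] flags=1001 MI?T → r1=0x37
[6] flags=1001 NE?T → r5=0xfb
[7] flags=1001 LT?F → skip
[8] flags=0010 → (cmp)
[9] flags=0010 VC?T → r4=0x8e
[10] flags=0010 CS?T → r5=0x5a

EXEC = [1,3,5,6,9,10]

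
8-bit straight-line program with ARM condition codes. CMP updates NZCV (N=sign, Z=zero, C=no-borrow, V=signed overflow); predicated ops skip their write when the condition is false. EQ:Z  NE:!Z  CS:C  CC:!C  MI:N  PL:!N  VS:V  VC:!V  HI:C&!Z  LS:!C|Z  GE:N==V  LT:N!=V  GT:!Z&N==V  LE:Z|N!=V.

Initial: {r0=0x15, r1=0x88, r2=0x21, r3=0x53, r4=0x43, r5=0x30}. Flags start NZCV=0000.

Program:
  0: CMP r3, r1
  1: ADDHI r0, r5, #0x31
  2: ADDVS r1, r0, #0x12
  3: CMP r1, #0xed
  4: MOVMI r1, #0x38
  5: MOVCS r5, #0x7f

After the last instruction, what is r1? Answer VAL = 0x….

0: ✓ CMP  NZCV=1001
1: · ADDHI
2: ✓ ADDVS  r1←0x27
3: ✓ CMP  NZCV=0000
4: · MOVMI
5: · MOVCS

VAL = 0x27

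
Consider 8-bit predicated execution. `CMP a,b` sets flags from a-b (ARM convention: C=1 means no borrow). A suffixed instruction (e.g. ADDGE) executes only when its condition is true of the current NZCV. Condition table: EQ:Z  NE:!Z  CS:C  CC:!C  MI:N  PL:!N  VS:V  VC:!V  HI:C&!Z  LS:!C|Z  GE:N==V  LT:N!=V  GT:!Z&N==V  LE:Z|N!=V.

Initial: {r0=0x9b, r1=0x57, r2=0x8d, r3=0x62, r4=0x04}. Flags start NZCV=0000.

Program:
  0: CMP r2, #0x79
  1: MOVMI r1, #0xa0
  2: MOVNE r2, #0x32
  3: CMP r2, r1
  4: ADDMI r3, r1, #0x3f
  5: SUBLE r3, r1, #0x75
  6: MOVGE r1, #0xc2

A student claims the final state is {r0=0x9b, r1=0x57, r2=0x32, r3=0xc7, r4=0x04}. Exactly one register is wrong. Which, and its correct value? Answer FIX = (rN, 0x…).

0: ✓ CMP  NZCV=0011
1: · MOVMI
2: ✓ MOVNE  r2←0x32
3: ✓ CMP  NZCV=1000
4: ✓ ADDMI  r3←0x96
5: ✓ SUBLE  r3←0xe2
6: · MOVGE

FIX = (r3, 0xe2)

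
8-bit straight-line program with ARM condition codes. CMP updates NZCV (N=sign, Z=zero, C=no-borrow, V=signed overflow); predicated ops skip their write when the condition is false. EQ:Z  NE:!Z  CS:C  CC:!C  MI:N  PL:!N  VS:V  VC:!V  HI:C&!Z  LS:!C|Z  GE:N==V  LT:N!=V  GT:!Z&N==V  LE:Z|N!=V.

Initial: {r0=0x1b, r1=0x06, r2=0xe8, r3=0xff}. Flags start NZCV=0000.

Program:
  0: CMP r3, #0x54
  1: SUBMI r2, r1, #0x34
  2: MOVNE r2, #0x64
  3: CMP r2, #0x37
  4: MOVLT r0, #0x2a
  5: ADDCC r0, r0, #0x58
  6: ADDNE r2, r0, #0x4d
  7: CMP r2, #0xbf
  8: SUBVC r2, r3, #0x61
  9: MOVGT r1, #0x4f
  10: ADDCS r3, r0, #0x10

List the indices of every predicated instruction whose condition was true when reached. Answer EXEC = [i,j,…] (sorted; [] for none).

[0] flags=1010 → (cmp)
[1] flags=1010 MI?T → r2=0xd2
[2] flags=1010 NE?T → r2=0x64
[3] flags=0010 → (cmp)
[4] flags=0010 LT?F → skip
[5] flags=0010 CC?F → skip
[6] flags=0010 NE?T → r2=0x68
[7] flags=1001 → (cmp)
[8] flags=1001 VC?F → skip
[9] flags=1001 GT?T → r1=0x4f
[10] flags=1001 CS?F → skip

EXEC = [1,2,6,9]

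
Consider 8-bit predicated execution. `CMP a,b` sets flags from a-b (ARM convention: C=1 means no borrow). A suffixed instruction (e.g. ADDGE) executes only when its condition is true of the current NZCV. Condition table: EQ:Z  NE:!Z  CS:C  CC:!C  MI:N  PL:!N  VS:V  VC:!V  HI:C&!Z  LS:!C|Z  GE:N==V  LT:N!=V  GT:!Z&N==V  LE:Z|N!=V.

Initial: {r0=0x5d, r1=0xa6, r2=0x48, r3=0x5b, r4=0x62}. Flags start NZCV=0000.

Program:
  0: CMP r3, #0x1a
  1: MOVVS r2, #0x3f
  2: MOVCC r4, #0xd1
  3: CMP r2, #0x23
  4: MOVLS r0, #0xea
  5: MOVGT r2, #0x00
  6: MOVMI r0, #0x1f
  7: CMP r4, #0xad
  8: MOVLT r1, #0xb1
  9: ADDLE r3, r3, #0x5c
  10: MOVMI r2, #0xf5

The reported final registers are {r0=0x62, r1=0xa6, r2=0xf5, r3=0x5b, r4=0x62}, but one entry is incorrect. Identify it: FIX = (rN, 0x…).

FIX = (r0, 0x5d)

0: ✓ CMP  NZCV=0010
1: · MOVVS
2: · MOVCC
3: ✓ CMP  NZCV=0010
4: · MOVLS
5: ✓ MOVGT  r2←0x00
6: · MOVMI
7: ✓ CMP  NZCV=1001
8: · MOVLT
9: · ADDLE
10: ✓ MOVMI  r2←0xf5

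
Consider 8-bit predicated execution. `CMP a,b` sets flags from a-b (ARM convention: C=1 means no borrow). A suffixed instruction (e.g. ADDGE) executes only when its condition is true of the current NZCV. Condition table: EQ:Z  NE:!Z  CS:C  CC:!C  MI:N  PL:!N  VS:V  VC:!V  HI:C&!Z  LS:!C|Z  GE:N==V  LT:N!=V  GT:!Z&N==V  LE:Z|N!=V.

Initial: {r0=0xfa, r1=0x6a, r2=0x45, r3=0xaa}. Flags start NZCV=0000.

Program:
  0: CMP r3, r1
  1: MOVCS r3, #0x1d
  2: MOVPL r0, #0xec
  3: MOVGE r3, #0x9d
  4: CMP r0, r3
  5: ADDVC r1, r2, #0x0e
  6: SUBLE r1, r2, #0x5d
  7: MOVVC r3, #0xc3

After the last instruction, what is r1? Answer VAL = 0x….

VAL = 0xe8

[0] flags=0011 → (cmp)
[1] flags=0011 CS?T → r3=0x1d
[2] flags=0011 PL?T → r0=0xec
[3] flags=0011 GE?F → skip
[4] flags=1010 → (cmp)
[5] flags=1010 VC?T → r1=0x53
[6] flags=1010 LE?T → r1=0xe8
[7] flags=1010 VC?T → r3=0xc3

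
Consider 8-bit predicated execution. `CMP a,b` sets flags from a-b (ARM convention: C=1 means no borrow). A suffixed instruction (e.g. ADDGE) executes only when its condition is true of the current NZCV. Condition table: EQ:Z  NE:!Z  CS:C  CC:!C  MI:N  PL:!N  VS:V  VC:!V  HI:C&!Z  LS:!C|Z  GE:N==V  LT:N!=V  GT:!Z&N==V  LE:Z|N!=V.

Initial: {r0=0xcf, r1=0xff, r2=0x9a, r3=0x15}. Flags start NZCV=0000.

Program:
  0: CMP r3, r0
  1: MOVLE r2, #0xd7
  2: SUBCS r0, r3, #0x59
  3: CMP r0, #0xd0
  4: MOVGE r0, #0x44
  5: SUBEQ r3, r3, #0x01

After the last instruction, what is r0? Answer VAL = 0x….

VAL = 0xcf

0: ✓ CMP  NZCV=0000
1: · MOVLE
2: · SUBCS
3: ✓ CMP  NZCV=1000
4: · MOVGE
5: · SUBEQ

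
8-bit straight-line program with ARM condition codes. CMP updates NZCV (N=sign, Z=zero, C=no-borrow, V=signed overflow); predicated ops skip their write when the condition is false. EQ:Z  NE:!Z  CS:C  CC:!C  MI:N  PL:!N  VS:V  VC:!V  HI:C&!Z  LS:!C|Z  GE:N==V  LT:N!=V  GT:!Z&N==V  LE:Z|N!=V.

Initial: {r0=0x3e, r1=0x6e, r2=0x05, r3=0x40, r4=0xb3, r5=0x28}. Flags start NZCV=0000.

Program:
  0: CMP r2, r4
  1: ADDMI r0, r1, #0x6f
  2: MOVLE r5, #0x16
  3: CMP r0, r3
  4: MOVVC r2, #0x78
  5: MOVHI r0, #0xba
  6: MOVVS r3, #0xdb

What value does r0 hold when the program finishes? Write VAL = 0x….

[0] flags=0000 → (cmp)
[1] flags=0000 MI?F → skip
[2] flags=0000 LE?F → skip
[3] flags=1000 → (cmp)
[4] flags=1000 VC?T → r2=0x78
[5] flags=1000 HI?F → skip
[6] flags=1000 VS?F → skip

VAL = 0x3e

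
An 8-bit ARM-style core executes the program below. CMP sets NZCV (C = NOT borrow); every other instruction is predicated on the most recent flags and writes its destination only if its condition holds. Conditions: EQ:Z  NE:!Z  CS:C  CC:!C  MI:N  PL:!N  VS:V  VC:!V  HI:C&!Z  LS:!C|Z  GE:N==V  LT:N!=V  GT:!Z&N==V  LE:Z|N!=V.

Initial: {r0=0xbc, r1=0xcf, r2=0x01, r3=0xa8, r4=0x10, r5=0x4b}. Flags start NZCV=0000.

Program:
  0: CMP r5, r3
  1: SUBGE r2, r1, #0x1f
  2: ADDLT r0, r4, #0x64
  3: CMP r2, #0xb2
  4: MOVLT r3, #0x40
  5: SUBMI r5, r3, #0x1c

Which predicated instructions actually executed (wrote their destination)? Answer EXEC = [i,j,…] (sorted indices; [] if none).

0: ✓ CMP  NZCV=1001
1: ✓ SUBGE  r2←0xb0
2: · ADDLT
3: ✓ CMP  NZCV=1000
4: ✓ MOVLT  r3←0x40
5: ✓ SUBMI  r5←0x24

EXEC = [1,4,5]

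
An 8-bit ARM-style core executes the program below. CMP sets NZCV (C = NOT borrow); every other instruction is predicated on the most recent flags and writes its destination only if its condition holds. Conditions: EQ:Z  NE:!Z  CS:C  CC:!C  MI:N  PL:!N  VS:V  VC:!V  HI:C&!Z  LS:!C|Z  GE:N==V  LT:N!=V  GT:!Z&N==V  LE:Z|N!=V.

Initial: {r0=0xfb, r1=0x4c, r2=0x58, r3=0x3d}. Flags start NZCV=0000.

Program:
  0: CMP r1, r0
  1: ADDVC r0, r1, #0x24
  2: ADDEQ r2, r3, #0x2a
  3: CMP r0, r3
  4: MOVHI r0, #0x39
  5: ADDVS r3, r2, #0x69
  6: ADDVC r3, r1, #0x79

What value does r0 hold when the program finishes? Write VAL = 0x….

[0] flags=0000 → (cmp)
[1] flags=0000 VC?T → r0=0x70
[2] flags=0000 EQ?F → skip
[3] flags=0010 → (cmp)
[4] flags=0010 HI?T → r0=0x39
[5] flags=0010 VS?F → skip
[6] flags=0010 VC?T → r3=0xc5

VAL = 0x39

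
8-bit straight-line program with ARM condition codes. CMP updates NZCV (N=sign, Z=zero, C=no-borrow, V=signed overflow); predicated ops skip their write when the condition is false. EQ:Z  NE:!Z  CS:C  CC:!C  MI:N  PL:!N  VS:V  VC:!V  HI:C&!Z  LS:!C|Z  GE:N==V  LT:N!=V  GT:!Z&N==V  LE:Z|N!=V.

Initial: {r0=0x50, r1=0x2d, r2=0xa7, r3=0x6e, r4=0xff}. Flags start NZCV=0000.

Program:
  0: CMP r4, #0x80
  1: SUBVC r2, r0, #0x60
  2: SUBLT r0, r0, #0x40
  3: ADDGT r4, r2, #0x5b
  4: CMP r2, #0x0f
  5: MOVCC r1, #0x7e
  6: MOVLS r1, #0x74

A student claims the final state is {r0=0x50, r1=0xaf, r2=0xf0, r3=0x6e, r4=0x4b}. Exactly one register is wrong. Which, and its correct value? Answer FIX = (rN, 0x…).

[0] flags=0010 → (cmp)
[1] flags=0010 VC?T → r2=0xf0
[2] flags=0010 LT?F → skip
[3] flags=0010 GT?T → r4=0x4b
[4] flags=1010 → (cmp)
[5] flags=1010 CC?F → skip
[6] flags=1010 LS?F → skip

FIX = (r1, 0x2d)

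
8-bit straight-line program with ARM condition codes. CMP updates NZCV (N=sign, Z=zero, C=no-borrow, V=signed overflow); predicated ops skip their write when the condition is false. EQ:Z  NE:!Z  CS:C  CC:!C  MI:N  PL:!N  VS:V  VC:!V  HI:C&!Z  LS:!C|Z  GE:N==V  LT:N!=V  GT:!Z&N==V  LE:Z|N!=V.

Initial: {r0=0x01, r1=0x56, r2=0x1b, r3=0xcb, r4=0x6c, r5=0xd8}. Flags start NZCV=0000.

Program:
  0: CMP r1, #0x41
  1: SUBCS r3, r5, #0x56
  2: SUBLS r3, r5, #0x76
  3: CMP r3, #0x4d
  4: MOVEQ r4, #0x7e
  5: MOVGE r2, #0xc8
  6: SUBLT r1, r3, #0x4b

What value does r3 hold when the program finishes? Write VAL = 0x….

0: ✓ CMP  NZCV=0010
1: ✓ SUBCS  r3←0x82
2: · SUBLS
3: ✓ CMP  NZCV=0011
4: · MOVEQ
5: · MOVGE
6: ✓ SUBLT  r1←0x37

VAL = 0x82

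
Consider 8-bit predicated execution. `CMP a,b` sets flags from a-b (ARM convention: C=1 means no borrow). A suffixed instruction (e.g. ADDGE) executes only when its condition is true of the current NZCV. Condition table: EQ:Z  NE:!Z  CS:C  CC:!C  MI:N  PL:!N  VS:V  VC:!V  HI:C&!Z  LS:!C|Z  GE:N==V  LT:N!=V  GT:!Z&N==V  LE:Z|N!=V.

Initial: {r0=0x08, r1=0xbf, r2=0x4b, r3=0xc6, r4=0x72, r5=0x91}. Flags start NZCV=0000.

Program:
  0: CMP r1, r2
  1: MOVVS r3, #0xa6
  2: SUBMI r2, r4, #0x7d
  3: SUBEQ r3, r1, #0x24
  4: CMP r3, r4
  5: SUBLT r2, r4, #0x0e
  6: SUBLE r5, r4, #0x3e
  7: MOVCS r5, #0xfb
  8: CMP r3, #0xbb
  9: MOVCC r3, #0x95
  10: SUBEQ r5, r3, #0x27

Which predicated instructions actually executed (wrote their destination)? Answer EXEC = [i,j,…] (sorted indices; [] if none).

[0] flags=0011 → (cmp)
[1] flags=0011 VS?T → r3=0xa6
[2] flags=0011 MI?F → skip
[3] flags=0011 EQ?F → skip
[4] flags=0011 → (cmp)
[5] flags=0011 LT?T → r2=0x64
[6] flags=0011 LE?T → r5=0x34
[7] flags=0011 CS?T → r5=0xfb
[8] flags=1000 → (cmp)
[9] flags=1000 CC?T → r3=0x95
[10] flags=1000 EQ?F → skip

EXEC = [1,5,6,7,9]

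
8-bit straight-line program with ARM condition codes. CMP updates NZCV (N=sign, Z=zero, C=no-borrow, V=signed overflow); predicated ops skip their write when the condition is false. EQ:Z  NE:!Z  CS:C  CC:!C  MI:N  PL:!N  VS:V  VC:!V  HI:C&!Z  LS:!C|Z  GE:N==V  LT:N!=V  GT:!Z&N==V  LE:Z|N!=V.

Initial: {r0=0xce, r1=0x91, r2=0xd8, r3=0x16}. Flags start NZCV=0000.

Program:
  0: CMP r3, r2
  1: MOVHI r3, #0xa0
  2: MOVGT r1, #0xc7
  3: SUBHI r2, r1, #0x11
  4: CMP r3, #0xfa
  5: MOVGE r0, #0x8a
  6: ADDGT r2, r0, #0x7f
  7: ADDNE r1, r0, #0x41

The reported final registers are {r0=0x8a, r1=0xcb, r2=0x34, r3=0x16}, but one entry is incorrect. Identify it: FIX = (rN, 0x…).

0: ✓ CMP  NZCV=0000
1: · MOVHI
2: ✓ MOVGT  r1←0xc7
3: · SUBHI
4: ✓ CMP  NZCV=0000
5: ✓ MOVGE  r0←0x8a
6: ✓ ADDGT  r2←0x09
7: ✓ ADDNE  r1←0xcb

FIX = (r2, 0x09)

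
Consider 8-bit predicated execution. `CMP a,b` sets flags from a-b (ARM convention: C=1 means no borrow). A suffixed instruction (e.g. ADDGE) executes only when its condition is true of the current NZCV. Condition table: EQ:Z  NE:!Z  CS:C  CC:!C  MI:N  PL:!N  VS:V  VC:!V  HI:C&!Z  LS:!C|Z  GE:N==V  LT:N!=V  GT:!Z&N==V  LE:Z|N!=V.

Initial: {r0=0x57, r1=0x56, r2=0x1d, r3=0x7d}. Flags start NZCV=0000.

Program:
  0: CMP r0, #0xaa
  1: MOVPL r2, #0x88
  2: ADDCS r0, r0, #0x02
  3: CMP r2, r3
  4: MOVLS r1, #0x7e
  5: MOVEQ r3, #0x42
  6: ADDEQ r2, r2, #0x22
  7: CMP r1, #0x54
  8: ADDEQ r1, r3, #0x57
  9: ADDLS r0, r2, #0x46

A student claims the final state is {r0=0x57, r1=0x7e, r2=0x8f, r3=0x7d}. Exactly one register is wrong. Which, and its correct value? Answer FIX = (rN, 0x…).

[0] flags=1001 → (cmp)
[1] flags=1001 PL?F → skip
[2] flags=1001 CS?F → skip
[3] flags=1000 → (cmp)
[4] flags=1000 LS?T → r1=0x7e
[5] flags=1000 EQ?F → skip
[6] flags=1000 EQ?F → skip
[7] flags=0010 → (cmp)
[8] flags=0010 EQ?F → skip
[9] flags=0010 LS?F → skip

FIX = (r2, 0x1d)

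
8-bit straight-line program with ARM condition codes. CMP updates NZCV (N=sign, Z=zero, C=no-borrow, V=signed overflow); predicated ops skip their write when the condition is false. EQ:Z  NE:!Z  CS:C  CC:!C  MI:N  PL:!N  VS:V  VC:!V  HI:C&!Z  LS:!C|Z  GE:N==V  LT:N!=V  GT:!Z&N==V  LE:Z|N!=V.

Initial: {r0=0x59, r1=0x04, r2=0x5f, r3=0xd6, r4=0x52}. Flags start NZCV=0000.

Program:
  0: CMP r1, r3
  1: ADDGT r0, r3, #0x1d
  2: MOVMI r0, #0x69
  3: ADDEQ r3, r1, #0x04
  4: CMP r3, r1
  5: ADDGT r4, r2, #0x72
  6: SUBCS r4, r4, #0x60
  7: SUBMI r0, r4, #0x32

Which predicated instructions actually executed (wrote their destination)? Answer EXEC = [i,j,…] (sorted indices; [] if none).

EXEC = [1,6,7]

0: ✓ CMP  NZCV=0000
1: ✓ ADDGT  r0←0xf3
2: · MOVMI
3: · ADDEQ
4: ✓ CMP  NZCV=1010
5: · ADDGT
6: ✓ SUBCS  r4←0xf2
7: ✓ SUBMI  r0←0xc0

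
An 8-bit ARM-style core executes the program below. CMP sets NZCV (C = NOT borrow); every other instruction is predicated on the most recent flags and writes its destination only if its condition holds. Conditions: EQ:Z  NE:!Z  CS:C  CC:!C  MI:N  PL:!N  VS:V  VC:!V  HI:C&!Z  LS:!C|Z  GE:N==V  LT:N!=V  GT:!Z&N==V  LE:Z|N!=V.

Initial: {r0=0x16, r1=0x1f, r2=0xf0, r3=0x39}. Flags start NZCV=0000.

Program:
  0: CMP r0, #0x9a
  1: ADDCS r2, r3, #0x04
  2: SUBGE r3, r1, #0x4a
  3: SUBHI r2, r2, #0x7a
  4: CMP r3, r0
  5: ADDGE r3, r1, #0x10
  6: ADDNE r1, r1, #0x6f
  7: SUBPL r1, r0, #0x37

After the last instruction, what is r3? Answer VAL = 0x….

[0] flags=0000 → (cmp)
[1] flags=0000 CS?F → skip
[2] flags=0000 GE?T → r3=0xd5
[3] flags=0000 HI?F → skip
[4] flags=1010 → (cmp)
[5] flags=1010 GE?F → skip
[6] flags=1010 NE?T → r1=0x8e
[7] flags=1010 PL?F → skip

VAL = 0xd5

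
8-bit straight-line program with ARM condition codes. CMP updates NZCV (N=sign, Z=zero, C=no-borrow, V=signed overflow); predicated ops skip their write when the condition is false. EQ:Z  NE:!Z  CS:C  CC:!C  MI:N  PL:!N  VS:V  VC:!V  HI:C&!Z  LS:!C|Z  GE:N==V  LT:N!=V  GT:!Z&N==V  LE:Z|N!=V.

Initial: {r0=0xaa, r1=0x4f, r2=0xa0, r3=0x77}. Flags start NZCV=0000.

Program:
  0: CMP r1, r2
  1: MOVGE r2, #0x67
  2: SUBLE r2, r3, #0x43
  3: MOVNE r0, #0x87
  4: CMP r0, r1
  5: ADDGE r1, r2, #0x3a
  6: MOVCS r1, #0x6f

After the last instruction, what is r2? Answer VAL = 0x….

0: ✓ CMP  NZCV=1001
1: ✓ MOVGE  r2←0x67
2: · SUBLE
3: ✓ MOVNE  r0←0x87
4: ✓ CMP  NZCV=0011
5: · ADDGE
6: ✓ MOVCS  r1←0x6f

VAL = 0x67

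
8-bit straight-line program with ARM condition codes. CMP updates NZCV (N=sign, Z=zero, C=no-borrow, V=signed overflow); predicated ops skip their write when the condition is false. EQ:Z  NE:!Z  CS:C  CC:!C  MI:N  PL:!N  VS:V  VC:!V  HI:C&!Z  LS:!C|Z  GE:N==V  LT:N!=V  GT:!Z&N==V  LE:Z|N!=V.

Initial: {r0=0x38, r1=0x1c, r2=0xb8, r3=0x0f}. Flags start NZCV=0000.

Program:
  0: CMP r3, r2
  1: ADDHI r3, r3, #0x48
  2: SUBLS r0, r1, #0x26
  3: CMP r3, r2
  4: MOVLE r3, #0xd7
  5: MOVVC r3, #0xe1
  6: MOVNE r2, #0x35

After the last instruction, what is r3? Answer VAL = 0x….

VAL = 0xe1

0: ✓ CMP  NZCV=0000
1: · ADDHI
2: ✓ SUBLS  r0←0xf6
3: ✓ CMP  NZCV=0000
4: · MOVLE
5: ✓ MOVVC  r3←0xe1
6: ✓ MOVNE  r2←0x35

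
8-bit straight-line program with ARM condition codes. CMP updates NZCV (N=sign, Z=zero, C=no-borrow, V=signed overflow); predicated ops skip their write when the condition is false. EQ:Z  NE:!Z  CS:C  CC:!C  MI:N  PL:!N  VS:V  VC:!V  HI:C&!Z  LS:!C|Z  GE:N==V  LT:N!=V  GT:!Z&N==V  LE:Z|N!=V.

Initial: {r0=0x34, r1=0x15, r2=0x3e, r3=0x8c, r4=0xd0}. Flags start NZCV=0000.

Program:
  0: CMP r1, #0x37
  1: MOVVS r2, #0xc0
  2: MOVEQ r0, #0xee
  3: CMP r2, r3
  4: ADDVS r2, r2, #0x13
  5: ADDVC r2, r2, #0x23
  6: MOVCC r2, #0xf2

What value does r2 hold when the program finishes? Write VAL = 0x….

[0] flags=1000 → (cmp)
[1] flags=1000 VS?F → skip
[2] flags=1000 EQ?F → skip
[3] flags=1001 → (cmp)
[4] flags=1001 VS?T → r2=0x51
[5] flags=1001 VC?F → skip
[6] flags=1001 CC?T → r2=0xf2

VAL = 0xf2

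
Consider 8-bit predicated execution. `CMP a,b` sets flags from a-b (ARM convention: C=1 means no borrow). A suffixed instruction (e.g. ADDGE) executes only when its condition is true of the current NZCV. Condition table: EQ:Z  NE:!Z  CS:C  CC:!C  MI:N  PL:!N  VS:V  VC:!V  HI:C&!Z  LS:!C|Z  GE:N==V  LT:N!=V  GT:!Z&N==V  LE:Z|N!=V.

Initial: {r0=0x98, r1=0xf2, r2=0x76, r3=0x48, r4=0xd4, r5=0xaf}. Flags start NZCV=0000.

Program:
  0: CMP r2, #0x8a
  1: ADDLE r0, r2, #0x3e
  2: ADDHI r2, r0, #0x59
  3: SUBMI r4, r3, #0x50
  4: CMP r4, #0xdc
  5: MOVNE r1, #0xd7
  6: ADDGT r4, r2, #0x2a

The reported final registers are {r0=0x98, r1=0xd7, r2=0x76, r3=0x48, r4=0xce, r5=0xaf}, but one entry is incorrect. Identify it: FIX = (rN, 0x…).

0: ✓ CMP  NZCV=1001
1: · ADDLE
2: · ADDHI
3: ✓ SUBMI  r4←0xf8
4: ✓ CMP  NZCV=0010
5: ✓ MOVNE  r1←0xd7
6: ✓ ADDGT  r4←0xa0

FIX = (r4, 0xa0)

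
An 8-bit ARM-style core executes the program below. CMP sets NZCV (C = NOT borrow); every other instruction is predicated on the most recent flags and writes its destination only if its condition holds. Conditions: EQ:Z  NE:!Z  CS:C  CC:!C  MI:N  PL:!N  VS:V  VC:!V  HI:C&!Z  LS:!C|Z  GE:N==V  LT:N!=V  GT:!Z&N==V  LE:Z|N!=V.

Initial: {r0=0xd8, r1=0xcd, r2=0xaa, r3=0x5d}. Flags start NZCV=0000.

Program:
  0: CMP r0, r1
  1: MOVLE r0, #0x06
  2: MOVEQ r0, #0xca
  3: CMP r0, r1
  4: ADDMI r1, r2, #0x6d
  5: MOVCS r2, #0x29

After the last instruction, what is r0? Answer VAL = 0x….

0: ✓ CMP  NZCV=0010
1: · MOVLE
2: · MOVEQ
3: ✓ CMP  NZCV=0010
4: · ADDMI
5: ✓ MOVCS  r2←0x29

VAL = 0xd8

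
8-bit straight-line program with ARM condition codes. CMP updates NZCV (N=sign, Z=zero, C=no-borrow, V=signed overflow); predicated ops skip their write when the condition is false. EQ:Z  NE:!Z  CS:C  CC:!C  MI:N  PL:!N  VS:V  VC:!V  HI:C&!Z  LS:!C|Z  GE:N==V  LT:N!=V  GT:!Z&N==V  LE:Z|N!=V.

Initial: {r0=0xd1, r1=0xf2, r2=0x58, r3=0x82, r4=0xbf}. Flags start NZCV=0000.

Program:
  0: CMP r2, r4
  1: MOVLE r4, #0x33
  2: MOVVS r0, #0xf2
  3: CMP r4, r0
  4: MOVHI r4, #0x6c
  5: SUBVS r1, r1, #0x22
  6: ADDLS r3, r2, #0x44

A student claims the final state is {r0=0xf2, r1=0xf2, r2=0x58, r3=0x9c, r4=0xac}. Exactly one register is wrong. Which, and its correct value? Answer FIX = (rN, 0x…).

[0] flags=1001 → (cmp)
[1] flags=1001 LE?F → skip
[2] flags=1001 VS?T → r0=0xf2
[3] flags=1000 → (cmp)
[4] flags=1000 HI?F → skip
[5] flags=1000 VS?F → skip
[6] flags=1000 LS?T → r3=0x9c

FIX = (r4, 0xbf)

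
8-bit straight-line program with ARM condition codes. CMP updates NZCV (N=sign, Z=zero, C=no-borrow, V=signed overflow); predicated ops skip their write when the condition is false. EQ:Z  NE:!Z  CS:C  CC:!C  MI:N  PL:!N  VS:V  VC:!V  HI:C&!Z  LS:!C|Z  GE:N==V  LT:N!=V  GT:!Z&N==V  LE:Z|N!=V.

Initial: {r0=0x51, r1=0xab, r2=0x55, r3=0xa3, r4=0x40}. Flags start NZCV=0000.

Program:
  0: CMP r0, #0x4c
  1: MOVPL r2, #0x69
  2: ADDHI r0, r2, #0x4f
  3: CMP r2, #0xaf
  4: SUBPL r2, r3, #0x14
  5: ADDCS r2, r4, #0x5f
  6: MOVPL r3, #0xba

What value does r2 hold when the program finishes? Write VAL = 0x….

VAL = 0x69

[0] flags=0010 → (cmp)
[1] flags=0010 PL?T → r2=0x69
[2] flags=0010 HI?T → r0=0xb8
[3] flags=1001 → (cmp)
[4] flags=1001 PL?F → skip
[5] flags=1001 CS?F → skip
[6] flags=1001 PL?F → skip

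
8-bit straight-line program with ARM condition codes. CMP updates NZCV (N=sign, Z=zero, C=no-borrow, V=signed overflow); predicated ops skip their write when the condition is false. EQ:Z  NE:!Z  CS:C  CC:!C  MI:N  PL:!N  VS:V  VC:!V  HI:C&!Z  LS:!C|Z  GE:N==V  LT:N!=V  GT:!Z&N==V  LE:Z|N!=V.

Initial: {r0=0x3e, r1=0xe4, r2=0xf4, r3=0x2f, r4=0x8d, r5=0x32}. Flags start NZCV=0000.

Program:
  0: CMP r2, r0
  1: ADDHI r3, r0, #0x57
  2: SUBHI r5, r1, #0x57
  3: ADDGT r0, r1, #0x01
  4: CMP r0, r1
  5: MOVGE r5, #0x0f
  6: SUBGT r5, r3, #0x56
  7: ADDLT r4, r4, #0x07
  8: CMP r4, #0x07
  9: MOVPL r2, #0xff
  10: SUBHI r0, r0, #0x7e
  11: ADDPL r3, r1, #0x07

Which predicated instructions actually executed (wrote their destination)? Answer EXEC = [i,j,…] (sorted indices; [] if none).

EXEC = [1,2,5,6,10]

[0] flags=1010 → (cmp)
[1] flags=1010 HI?T → r3=0x95
[2] flags=1010 HI?T → r5=0x8d
[3] flags=1010 GT?F → skip
[4] flags=0000 → (cmp)
[5] flags=0000 GE?T → r5=0x0f
[6] flags=0000 GT?T → r5=0x3f
[7] flags=0000 LT?F → skip
[8] flags=1010 → (cmp)
[9] flags=1010 PL?F → skip
[10] flags=1010 HI?T → r0=0xc0
[11] flags=1010 PL?F → skip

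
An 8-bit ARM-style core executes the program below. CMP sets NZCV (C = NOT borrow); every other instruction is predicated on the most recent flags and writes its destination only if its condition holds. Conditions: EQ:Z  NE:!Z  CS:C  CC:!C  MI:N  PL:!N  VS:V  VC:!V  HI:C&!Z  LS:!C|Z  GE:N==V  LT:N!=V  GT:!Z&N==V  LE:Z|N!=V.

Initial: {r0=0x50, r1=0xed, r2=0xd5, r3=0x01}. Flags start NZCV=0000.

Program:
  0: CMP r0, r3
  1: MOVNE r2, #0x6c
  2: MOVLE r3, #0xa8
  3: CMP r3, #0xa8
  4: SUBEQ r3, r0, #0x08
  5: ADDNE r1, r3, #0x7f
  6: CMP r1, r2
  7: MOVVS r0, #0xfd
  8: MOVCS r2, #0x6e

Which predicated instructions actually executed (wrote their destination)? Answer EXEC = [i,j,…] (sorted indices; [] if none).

[0] flags=0010 → (cmp)
[1] flags=0010 NE?T → r2=0x6c
[2] flags=0010 LE?F → skip
[3] flags=0000 → (cmp)
[4] flags=0000 EQ?F → skip
[5] flags=0000 NE?T → r1=0x80
[6] flags=0011 → (cmp)
[7] flags=0011 VS?T → r0=0xfd
[8] flags=0011 CS?T → r2=0x6e

EXEC = [1,5,7,8]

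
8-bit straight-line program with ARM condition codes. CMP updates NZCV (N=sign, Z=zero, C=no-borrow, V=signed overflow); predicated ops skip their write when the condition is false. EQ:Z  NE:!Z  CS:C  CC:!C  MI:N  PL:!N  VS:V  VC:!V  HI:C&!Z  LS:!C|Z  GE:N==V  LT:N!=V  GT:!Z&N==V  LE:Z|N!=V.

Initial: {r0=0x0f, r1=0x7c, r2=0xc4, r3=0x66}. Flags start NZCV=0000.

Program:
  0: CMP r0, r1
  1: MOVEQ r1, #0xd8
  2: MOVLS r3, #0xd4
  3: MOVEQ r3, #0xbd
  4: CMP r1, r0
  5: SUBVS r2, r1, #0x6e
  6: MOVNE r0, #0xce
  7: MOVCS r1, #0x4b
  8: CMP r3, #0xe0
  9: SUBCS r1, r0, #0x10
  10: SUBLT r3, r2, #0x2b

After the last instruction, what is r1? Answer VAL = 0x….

[0] flags=1000 → (cmp)
[1] flags=1000 EQ?F → skip
[2] flags=1000 LS?T → r3=0xd4
[3] flags=1000 EQ?F → skip
[4] flags=0010 → (cmp)
[5] flags=0010 VS?F → skip
[6] flags=0010 NE?T → r0=0xce
[7] flags=0010 CS?T → r1=0x4b
[8] flags=1000 → (cmp)
[9] flags=1000 CS?F → skip
[10] flags=1000 LT?T → r3=0x99

VAL = 0x4b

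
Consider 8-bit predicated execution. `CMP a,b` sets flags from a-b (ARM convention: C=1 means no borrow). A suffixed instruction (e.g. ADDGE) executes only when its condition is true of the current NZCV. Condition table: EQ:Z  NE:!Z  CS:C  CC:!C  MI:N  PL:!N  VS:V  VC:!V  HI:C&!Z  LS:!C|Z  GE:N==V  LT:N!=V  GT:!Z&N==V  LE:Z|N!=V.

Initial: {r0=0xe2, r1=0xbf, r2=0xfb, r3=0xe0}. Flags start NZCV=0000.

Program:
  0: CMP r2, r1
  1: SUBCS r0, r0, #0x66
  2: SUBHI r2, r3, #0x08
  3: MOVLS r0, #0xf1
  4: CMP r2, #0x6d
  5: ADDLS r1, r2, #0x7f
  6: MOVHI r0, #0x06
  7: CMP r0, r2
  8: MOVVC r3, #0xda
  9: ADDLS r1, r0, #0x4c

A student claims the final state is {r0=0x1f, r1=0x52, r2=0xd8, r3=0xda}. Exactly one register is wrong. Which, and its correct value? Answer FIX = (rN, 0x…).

[0] flags=0010 → (cmp)
[1] flags=0010 CS?T → r0=0x7c
[2] flags=0010 HI?T → r2=0xd8
[3] flags=0010 LS?F → skip
[4] flags=0011 → (cmp)
[5] flags=0011 LS?F → skip
[6] flags=0011 HI?T → r0=0x06
[7] flags=0000 → (cmp)
[8] flags=0000 VC?T → r3=0xda
[9] flags=0000 LS?T → r1=0x52

FIX = (r0, 0x06)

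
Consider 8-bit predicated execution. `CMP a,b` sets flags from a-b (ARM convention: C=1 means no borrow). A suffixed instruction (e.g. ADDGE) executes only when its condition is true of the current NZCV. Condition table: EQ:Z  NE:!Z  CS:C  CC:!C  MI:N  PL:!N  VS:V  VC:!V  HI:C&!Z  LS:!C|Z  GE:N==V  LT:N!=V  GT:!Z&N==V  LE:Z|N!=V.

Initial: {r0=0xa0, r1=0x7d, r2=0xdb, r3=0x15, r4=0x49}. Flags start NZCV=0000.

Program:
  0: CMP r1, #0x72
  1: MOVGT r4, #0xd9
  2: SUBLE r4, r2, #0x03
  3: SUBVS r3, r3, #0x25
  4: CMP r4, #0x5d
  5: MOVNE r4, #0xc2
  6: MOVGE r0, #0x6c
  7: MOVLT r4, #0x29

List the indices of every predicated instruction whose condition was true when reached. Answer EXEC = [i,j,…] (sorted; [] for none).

0: ✓ CMP  NZCV=0010
1: ✓ MOVGT  r4←0xd9
2: · SUBLE
3: · SUBVS
4: ✓ CMP  NZCV=0011
5: ✓ MOVNE  r4←0xc2
6: · MOVGE
7: ✓ MOVLT  r4←0x29

EXEC = [1,5,7]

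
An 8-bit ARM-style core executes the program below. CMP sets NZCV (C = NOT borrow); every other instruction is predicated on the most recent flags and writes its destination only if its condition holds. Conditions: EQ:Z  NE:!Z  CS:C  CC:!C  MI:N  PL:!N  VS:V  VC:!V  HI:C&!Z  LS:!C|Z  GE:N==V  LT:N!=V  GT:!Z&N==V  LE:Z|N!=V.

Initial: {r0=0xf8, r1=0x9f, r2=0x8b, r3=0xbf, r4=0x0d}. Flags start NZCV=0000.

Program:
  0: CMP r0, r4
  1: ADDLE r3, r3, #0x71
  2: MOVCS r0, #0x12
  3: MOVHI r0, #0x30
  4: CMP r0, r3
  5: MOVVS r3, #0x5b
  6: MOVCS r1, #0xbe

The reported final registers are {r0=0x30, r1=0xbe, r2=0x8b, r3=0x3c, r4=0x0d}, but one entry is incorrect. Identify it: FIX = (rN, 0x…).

0: ✓ CMP  NZCV=1010
1: ✓ ADDLE  r3←0x30
2: ✓ MOVCS  r0←0x12
3: ✓ MOVHI  r0←0x30
4: ✓ CMP  NZCV=0110
5: · MOVVS
6: ✓ MOVCS  r1←0xbe

FIX = (r3, 0x30)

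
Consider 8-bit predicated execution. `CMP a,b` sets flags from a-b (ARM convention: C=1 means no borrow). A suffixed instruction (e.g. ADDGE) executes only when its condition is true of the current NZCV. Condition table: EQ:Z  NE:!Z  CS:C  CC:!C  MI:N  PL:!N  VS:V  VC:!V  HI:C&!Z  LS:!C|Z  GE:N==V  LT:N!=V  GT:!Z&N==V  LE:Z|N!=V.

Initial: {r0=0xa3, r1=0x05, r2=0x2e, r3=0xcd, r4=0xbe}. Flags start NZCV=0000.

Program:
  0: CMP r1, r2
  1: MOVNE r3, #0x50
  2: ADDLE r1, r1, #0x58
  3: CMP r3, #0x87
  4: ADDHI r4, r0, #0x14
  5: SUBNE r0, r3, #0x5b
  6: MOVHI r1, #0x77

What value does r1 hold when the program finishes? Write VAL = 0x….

VAL = 0x5d

0: ✓ CMP  NZCV=1000
1: ✓ MOVNE  r3←0x50
2: ✓ ADDLE  r1←0x5d
3: ✓ CMP  NZCV=1001
4: · ADDHI
5: ✓ SUBNE  r0←0xf5
6: · MOVHI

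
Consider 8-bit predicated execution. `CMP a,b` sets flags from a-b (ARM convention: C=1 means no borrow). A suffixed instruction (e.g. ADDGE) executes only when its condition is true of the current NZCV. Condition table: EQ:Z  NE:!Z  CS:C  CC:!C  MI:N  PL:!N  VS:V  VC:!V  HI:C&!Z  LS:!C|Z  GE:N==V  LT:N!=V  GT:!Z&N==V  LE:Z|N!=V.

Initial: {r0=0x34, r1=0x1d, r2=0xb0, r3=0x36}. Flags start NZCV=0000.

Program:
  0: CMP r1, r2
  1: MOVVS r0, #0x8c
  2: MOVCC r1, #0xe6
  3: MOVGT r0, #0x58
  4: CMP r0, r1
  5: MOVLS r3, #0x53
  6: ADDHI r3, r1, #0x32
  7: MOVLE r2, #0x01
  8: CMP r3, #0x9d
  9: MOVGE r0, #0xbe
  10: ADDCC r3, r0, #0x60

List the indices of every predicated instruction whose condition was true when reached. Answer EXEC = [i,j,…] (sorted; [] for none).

0: ✓ CMP  NZCV=0000
1: · MOVVS
2: ✓ MOVCC  r1←0xe6
3: ✓ MOVGT  r0←0x58
4: ✓ CMP  NZCV=0000
5: ✓ MOVLS  r3←0x53
6: · ADDHI
7: · MOVLE
8: ✓ CMP  NZCV=1001
9: ✓ MOVGE  r0←0xbe
10: ✓ ADDCC  r3←0x1e

EXEC = [2,3,5,9,10]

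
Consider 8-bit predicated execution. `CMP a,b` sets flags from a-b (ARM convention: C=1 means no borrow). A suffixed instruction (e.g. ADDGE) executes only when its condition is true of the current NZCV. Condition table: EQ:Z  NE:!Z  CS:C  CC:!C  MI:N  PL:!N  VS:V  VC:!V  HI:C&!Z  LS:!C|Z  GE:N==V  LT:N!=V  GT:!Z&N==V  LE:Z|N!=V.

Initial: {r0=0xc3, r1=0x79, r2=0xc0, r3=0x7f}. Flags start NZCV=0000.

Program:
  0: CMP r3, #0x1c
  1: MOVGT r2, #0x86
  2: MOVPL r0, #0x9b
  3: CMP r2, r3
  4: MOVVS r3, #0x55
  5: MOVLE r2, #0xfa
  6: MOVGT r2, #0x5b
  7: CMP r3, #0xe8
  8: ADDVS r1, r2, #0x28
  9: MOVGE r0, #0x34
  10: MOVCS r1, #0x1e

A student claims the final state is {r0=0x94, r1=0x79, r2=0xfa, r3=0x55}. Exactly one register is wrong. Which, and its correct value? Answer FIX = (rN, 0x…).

[0] flags=0010 → (cmp)
[1] flags=0010 GT?T → r2=0x86
[2] flags=0010 PL?T → r0=0x9b
[3] flags=0011 → (cmp)
[4] flags=0011 VS?T → r3=0x55
[5] flags=0011 LE?T → r2=0xfa
[6] flags=0011 GT?F → skip
[7] flags=0000 → (cmp)
[8] flags=0000 VS?F → skip
[9] flags=0000 GE?T → r0=0x34
[10] flags=0000 CS?F → skip

FIX = (r0, 0x34)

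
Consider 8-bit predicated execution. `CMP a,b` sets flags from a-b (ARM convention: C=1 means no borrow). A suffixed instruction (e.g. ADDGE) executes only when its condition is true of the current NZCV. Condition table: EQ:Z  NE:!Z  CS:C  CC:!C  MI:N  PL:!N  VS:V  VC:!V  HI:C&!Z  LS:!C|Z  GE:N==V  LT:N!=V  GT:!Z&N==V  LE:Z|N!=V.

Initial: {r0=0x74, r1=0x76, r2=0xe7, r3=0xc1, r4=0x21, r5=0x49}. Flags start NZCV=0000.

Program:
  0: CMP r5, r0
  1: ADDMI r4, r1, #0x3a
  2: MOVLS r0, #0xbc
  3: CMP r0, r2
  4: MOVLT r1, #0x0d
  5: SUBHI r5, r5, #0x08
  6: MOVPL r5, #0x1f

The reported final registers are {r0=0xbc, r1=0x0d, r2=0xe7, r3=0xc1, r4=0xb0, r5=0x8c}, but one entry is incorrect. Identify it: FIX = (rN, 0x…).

[0] flags=1000 → (cmp)
[1] flags=1000 MI?T → r4=0xb0
[2] flags=1000 LS?T → r0=0xbc
[3] flags=1000 → (cmp)
[4] flags=1000 LT?T → r1=0x0d
[5] flags=1000 HI?F → skip
[6] flags=1000 PL?F → skip

FIX = (r5, 0x49)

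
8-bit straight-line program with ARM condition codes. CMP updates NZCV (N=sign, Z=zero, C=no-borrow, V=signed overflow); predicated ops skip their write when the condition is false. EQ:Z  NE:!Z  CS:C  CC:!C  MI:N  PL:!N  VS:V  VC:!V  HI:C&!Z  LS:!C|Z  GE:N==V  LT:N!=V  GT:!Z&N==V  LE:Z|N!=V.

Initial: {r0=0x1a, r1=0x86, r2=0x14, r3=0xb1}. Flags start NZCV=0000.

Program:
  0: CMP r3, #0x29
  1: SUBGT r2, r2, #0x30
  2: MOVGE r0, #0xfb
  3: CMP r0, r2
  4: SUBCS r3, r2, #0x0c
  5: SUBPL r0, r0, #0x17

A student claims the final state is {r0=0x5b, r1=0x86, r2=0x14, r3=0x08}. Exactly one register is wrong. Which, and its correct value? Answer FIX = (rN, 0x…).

FIX = (r0, 0x03)

[0] flags=1010 → (cmp)
[1] flags=1010 GT?F → skip
[2] flags=1010 GE?F → skip
[3] flags=0010 → (cmp)
[4] flags=0010 CS?T → r3=0x08
[5] flags=0010 PL?T → r0=0x03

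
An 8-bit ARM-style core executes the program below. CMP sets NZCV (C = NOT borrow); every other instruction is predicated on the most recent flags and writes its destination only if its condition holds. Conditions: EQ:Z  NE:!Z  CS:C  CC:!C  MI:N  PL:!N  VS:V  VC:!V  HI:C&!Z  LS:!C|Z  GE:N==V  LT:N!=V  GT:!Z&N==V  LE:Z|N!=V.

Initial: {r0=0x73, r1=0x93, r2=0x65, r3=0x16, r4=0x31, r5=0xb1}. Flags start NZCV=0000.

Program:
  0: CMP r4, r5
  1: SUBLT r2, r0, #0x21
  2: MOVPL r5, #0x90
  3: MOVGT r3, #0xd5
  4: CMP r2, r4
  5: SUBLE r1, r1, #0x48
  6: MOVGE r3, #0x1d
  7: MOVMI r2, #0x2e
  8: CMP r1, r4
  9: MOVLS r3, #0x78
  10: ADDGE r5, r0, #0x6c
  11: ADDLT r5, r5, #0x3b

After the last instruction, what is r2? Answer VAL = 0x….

VAL = 0x65

0: ✓ CMP  NZCV=1001
1: · SUBLT
2: · MOVPL
3: ✓ MOVGT  r3←0xd5
4: ✓ CMP  NZCV=0010
5: · SUBLE
6: ✓ MOVGE  r3←0x1d
7: · MOVMI
8: ✓ CMP  NZCV=0011
9: · MOVLS
10: · ADDGE
11: ✓ ADDLT  r5←0xec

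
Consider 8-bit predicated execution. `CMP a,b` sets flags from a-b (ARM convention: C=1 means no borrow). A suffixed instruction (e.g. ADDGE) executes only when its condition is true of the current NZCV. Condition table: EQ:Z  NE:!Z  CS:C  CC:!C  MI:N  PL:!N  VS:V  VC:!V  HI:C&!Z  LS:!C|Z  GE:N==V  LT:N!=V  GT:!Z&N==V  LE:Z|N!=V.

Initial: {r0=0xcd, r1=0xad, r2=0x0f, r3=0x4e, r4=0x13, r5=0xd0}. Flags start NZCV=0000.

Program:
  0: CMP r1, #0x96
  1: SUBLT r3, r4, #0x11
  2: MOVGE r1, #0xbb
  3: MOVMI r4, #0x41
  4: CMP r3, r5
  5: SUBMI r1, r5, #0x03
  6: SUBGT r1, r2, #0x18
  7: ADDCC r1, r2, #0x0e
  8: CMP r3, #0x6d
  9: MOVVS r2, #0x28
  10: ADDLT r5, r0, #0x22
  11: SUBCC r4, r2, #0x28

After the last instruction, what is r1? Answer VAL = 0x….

VAL = 0x1d

0: ✓ CMP  NZCV=0010
1: · SUBLT
2: ✓ MOVGE  r1←0xbb
3: · MOVMI
4: ✓ CMP  NZCV=0000
5: · SUBMI
6: ✓ SUBGT  r1←0xf7
7: ✓ ADDCC  r1←0x1d
8: ✓ CMP  NZCV=1000
9: · MOVVS
10: ✓ ADDLT  r5←0xef
11: ✓ SUBCC  r4←0xe7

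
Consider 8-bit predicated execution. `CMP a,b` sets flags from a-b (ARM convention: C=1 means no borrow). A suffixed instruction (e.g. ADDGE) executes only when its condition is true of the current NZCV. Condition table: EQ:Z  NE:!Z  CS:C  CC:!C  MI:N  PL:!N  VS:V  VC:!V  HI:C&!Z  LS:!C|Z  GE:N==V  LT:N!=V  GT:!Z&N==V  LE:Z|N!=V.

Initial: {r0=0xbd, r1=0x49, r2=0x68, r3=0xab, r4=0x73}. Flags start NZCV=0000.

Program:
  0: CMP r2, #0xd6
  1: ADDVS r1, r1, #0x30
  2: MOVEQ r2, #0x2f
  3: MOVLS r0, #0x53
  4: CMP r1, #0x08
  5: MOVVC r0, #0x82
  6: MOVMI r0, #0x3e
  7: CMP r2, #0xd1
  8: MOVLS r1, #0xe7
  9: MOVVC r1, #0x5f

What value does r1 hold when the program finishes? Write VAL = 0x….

VAL = 0xe7

0: ✓ CMP  NZCV=1001
1: ✓ ADDVS  r1←0x79
2: · MOVEQ
3: ✓ MOVLS  r0←0x53
4: ✓ CMP  NZCV=0010
5: ✓ MOVVC  r0←0x82
6: · MOVMI
7: ✓ CMP  NZCV=1001
8: ✓ MOVLS  r1←0xe7
9: · MOVVC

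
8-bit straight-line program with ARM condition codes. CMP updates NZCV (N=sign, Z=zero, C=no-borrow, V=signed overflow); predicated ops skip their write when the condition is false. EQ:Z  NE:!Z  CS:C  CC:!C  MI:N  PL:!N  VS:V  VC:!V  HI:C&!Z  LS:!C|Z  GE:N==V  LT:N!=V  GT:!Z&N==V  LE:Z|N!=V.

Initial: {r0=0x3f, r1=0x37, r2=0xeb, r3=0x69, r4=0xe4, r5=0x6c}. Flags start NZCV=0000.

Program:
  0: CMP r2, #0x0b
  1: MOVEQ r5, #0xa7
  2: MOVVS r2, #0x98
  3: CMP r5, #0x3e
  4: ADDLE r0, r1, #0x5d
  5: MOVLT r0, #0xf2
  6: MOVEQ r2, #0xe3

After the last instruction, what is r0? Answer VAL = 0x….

VAL = 0x3f

[0] flags=1010 → (cmp)
[1] flags=1010 EQ?F → skip
[2] flags=1010 VS?F → skip
[3] flags=0010 → (cmp)
[4] flags=0010 LE?F → skip
[5] flags=0010 LT?F → skip
[6] flags=0010 EQ?F → skip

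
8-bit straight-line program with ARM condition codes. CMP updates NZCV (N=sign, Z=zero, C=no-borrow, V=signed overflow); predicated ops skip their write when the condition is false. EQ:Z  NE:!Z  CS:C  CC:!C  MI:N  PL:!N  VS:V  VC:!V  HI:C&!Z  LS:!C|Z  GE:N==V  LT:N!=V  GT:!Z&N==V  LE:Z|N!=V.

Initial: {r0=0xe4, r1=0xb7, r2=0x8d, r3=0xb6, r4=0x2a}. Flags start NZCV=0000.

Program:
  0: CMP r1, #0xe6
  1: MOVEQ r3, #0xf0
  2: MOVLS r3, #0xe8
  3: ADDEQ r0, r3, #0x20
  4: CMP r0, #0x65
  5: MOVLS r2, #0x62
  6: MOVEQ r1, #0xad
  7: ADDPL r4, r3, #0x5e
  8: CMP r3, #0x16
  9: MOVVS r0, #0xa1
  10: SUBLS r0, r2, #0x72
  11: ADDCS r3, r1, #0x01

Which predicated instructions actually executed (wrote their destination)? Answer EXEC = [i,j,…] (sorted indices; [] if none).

[0] flags=1000 → (cmp)
[1] flags=1000 EQ?F → skip
[2] flags=1000 LS?T → r3=0xe8
[3] flags=1000 EQ?F → skip
[4] flags=0011 → (cmp)
[5] flags=0011 LS?F → skip
[6] flags=0011 EQ?F → skip
[7] flags=0011 PL?T → r4=0x46
[8] flags=1010 → (cmp)
[9] flags=1010 VS?F → skip
[10] flags=1010 LS?F → skip
[11] flags=1010 CS?T → r3=0xb8

EXEC = [2,7,11]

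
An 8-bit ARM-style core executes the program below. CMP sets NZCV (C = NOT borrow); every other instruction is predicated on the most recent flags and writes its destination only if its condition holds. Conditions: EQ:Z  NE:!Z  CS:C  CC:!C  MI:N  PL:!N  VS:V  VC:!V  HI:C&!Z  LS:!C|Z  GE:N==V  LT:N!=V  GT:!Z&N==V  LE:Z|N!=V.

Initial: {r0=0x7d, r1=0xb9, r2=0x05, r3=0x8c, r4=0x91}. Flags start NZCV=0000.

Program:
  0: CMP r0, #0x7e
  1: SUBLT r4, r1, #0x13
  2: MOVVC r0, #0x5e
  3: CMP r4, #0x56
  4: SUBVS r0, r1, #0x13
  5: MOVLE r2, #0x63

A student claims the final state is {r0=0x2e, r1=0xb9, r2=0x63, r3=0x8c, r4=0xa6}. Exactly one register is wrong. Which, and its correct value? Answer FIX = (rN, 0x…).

[0] flags=1000 → (cmp)
[1] flags=1000 LT?T → r4=0xa6
[2] flags=1000 VC?T → r0=0x5e
[3] flags=0011 → (cmp)
[4] flags=0011 VS?T → r0=0xa6
[5] flags=0011 LE?T → r2=0x63

FIX = (r0, 0xa6)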